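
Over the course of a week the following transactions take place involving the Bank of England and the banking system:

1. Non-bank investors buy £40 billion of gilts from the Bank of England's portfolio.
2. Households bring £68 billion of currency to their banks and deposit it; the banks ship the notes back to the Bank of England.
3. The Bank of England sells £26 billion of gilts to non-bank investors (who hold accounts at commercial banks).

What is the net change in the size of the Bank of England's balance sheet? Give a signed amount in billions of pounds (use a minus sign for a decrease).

-£66 billion

Asset sale (to non-banks) £40 billion: a Bank of England asset is shed → −£40B.
Currency deposit £68 billion: only the composition of liabilities changes → 0.
Asset sale (to non-banks) £26 billion: a Bank of England asset is shed → −£26B.
Net: −40 + 0 − 26 = -£66 billion.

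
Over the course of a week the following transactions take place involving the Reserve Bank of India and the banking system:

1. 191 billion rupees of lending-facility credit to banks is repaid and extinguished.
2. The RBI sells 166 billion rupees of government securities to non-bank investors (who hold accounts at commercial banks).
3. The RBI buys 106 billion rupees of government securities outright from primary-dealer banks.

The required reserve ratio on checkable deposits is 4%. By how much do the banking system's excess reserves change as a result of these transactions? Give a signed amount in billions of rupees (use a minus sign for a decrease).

Discount-window repayment 191 billion rupees: reserves −191B, deposits 0.
Asset sale (to non-banks) 166 billion rupees: reserves −166B, deposits −166B.
OMO purchase (from banks) 106 billion rupees: reserves +106B, deposits 0.
Totals: Δreserves = −251B, Δdeposits = −166B.
Δrequired reserves = 4% × −166B = −6.64B.
Δexcess reserves = Δreserves − Δrequired = −251B − (−6.64B) = -244.36 billion.

-244.36 billion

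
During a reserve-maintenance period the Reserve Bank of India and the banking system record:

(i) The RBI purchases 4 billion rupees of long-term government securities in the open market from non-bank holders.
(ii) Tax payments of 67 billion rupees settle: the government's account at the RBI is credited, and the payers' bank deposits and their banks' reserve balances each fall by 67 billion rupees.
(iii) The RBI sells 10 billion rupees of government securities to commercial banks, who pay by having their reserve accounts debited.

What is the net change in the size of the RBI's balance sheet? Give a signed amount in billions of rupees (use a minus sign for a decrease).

-6 billion

RBI balance sheet:
  Assets:      Securities −6B
  Liabilities: Bank reserves −73B, Government deposits +67B
Change in total RBI assets = -6 billion.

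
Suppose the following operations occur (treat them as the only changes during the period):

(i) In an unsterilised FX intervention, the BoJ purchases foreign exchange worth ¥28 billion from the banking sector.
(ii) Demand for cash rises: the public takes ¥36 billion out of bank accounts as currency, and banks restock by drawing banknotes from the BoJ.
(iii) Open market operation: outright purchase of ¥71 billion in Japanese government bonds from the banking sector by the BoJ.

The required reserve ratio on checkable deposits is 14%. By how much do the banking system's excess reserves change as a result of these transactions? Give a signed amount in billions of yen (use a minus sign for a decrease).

FX purchase ¥28 billion: reserves +¥28B, deposits 0.
Currency withdrawal ¥36 billion: reserves −¥36B, deposits −¥36B.
OMO purchase (from banks) ¥71 billion: reserves +¥71B, deposits 0.
Totals: Δreserves = +¥63B, Δdeposits = −¥36B.
Δrequired reserves = 14% × −¥36B = −¥5.04B.
Δexcess reserves = Δreserves − Δrequired = +¥63B − (−¥5.04B) = +¥68.04 billion.

+¥68.04 billion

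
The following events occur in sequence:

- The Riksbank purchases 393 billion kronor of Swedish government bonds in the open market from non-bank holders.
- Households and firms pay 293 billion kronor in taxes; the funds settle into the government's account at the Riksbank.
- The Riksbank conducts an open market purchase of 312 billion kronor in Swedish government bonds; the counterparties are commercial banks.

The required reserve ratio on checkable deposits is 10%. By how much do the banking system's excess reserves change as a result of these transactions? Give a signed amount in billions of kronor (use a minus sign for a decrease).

+402 billion

Asset purchase (from non-banks) 393 billion kronor: reserves +393B, deposits +393B.
Government account inflow 293 billion kronor: reserves −293B, deposits −293B.
OMO purchase (from banks) 312 billion kronor: reserves +312B, deposits 0.
Totals: Δreserves = +412B, Δdeposits = +100B.
Δrequired reserves = 10% × +100B = +10B.
Δexcess reserves = Δreserves − Δrequired = +412B − (+10B) = +402 billion.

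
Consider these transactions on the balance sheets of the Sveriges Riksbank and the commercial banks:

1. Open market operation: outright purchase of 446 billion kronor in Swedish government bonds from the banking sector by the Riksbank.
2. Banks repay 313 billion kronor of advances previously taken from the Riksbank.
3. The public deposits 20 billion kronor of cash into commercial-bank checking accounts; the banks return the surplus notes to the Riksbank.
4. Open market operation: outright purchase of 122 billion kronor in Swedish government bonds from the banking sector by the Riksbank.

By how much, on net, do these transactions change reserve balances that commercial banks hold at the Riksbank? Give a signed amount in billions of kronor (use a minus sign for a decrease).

Riksbank balance sheet:
  Assets:      Securities +568B, Loans to banks −313B
  Liabilities: Bank reserves +275B, Currency in circulation −20B
So the change in reserve balances that commercial banks hold at the Riksbank is +275 billion.

+275 billion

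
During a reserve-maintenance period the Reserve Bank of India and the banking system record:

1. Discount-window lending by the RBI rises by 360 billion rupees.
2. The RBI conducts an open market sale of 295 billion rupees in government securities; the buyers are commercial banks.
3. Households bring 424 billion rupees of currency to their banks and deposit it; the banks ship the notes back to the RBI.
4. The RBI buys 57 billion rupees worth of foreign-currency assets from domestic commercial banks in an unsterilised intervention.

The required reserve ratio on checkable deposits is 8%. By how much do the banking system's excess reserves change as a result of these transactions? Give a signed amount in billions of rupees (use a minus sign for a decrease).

+512.08 billion

Discount-window loan 360 billion rupees: reserves +360B, deposits 0.
OMO sale (to banks) 295 billion rupees: reserves −295B, deposits 0.
Currency deposit 424 billion rupees: reserves +424B, deposits +424B.
FX purchase 57 billion rupees: reserves +57B, deposits 0.
Totals: Δreserves = +546B, Δdeposits = +424B.
Δrequired reserves = 8% × +424B = +33.92B.
Δexcess reserves = Δreserves − Δrequired = +546B − (+33.92B) = +512.08 billion.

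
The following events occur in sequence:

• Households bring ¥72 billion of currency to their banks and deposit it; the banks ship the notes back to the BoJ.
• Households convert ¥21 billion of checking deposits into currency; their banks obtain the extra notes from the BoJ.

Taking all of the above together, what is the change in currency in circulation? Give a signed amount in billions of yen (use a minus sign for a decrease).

Currency deposit ¥72 billion: notes return to the central bank → −¥72B.
Currency withdrawal ¥21 billion: notes leave the central bank → +¥21B.
Net: −72 + 21 = -¥51 billion.

-¥51 billion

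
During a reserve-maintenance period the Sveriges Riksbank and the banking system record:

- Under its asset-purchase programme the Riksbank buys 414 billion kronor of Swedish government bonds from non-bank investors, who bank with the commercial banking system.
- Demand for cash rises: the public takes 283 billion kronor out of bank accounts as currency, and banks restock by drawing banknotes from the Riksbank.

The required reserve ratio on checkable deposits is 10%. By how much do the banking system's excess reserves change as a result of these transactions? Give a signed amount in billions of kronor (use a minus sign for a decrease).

Asset purchase (from non-banks) 414 billion kronor: reserves +414B, deposits +414B.
Currency withdrawal 283 billion kronor: reserves −283B, deposits −283B.
Totals: Δreserves = +131B, Δdeposits = +131B.
Δrequired reserves = 10% × +131B = +13.1B.
Δexcess reserves = Δreserves − Δrequired = +131B − (+13.1B) = +117.9 billion.

+117.9 billion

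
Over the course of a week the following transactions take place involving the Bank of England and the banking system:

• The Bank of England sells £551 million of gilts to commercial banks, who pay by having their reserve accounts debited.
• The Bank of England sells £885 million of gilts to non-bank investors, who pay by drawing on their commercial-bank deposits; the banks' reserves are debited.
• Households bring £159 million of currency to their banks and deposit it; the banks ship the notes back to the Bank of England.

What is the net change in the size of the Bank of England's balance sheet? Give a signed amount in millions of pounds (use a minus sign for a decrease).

-£1436 million

Bank of England balance sheet:
  Assets:      Securities −£1436M
  Liabilities: Bank reserves −£1277M, Currency in circulation −£159M
Commercial banking system:
  Assets:      Reserves at CB −£1277M, Securities +£551M
  Liabilities: Checkable deposits −£726M
Change in total Bank of England assets = -£1436 million.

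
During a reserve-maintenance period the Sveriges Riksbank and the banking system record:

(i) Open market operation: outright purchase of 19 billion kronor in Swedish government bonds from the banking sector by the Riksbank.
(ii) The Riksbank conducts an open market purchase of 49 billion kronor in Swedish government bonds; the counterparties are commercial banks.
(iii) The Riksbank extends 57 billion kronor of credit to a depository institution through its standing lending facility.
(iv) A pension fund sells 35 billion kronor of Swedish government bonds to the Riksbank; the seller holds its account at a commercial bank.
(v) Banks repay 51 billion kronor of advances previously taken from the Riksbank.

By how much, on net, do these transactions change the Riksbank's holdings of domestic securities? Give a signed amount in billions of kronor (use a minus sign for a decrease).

+103 billion

Riksbank balance sheet:
  Assets:      Securities +103B, Loans to banks +6B
  Liabilities: Bank reserves +109B
So the change in the Riksbank's holdings of domestic securities is +103 billion.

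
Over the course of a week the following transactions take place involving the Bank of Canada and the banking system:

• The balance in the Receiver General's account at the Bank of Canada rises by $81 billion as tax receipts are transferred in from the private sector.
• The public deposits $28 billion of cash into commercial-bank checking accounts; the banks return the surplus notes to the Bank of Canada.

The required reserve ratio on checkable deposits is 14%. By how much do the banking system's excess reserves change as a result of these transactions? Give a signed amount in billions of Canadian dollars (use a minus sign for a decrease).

-$45.58 billion

Government account inflow $81 billion: reserves −$81B, deposits −$81B.
Currency deposit $28 billion: reserves +$28B, deposits +$28B.
Totals: Δreserves = −$53B, Δdeposits = −$53B.
Δrequired reserves = 14% × −$53B = −$7.42B.
Δexcess reserves = Δreserves − Δrequired = −$53B − (−$7.42B) = -$45.58 billion.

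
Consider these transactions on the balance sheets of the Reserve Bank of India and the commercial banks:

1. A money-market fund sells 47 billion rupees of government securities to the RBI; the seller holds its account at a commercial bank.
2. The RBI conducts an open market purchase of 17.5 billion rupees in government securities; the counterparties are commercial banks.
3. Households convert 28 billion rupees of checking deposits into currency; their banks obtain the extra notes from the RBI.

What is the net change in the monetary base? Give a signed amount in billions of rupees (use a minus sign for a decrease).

+64.5 billion

Asset purchase (from non-banks) 47 billion rupees: RBI balance sheet expands → +47B.
OMO purchase (from banks) 17.5 billion rupees: RBI balance sheet expands → +17.5B.
Currency withdrawal 28 billion rupees: just a shift between currency and reserves — both are base money → 0.
Net: 47 + 17.5 + 0 = +64.5 billion.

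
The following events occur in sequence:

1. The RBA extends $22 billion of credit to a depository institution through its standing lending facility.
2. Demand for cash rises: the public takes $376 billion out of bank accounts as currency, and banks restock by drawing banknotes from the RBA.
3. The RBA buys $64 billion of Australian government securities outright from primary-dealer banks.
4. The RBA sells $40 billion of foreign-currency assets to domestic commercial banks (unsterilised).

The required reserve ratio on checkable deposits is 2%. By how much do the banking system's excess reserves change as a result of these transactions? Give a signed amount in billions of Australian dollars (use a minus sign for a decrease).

Discount-window loan $22 billion: reserves +$22B, deposits 0.
Currency withdrawal $376 billion: reserves −$376B, deposits −$376B.
OMO purchase (from banks) $64 billion: reserves +$64B, deposits 0.
FX sale $40 billion: reserves −$40B, deposits 0.
Totals: Δreserves = −$330B, Δdeposits = −$376B.
Δrequired reserves = 2% × −$376B = −$7.52B.
Δexcess reserves = Δreserves − Δrequired = −$330B − (−$7.52B) = -$322.48 billion.

-$322.48 billion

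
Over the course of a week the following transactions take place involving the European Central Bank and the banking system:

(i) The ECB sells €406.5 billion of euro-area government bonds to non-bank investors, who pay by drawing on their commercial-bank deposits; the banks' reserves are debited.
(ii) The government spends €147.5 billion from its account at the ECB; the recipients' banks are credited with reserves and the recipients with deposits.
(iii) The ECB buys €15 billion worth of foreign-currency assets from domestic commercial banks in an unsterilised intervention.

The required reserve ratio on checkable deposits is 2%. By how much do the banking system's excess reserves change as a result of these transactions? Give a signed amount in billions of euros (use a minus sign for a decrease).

-€238.82 billion

Asset sale (to non-banks) €406.5 billion: reserves −€406.5B, deposits −€406.5B.
Government spending €147.5 billion: reserves +€147.5B, deposits +€147.5B.
FX purchase €15 billion: reserves +€15B, deposits 0.
Totals: Δreserves = −€244B, Δdeposits = −€259B.
Δrequired reserves = 2% × −€259B = −€5.18B.
Δexcess reserves = Δreserves − Δrequired = −€244B − (−€5.18B) = -€238.82 billion.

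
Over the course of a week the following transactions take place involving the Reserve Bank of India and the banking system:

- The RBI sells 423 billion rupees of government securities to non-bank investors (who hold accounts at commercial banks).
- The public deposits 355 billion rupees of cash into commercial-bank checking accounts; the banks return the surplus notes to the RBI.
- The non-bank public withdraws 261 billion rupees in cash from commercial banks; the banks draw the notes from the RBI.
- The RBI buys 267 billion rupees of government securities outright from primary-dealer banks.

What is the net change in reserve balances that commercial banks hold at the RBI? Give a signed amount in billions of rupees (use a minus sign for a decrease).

RBI balance sheet:
  Assets:      Securities −156B
  Liabilities: Bank reserves −62B, Currency in circulation −94B
So the change in reserve balances that commercial banks hold at the RBI is -62 billion.

-62 billion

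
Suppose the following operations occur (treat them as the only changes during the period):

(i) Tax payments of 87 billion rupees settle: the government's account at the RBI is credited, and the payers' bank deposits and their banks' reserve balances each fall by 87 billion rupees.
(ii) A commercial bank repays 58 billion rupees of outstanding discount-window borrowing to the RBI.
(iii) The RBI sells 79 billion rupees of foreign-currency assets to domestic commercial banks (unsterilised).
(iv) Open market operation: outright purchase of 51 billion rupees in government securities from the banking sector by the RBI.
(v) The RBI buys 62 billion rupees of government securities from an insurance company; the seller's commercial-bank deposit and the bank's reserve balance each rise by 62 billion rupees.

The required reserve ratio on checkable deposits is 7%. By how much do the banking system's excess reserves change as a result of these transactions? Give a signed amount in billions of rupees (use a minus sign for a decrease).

Government account inflow 87 billion rupees: reserves −87B, deposits −87B.
Discount-window repayment 58 billion rupees: reserves −58B, deposits 0.
FX sale 79 billion rupees: reserves −79B, deposits 0.
OMO purchase (from banks) 51 billion rupees: reserves +51B, deposits 0.
Asset purchase (from non-banks) 62 billion rupees: reserves +62B, deposits +62B.
Totals: Δreserves = −111B, Δdeposits = −25B.
Δrequired reserves = 7% × −25B = −1.75B.
Δexcess reserves = Δreserves − Δrequired = −111B − (−1.75B) = -109.25 billion.

-109.25 billion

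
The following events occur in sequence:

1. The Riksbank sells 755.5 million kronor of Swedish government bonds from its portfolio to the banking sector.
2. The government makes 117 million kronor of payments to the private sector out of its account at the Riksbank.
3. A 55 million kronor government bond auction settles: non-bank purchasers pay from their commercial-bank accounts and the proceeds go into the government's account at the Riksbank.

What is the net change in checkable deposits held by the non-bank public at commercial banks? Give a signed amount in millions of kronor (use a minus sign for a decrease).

Riksbank balance sheet:
  Assets:      Securities −755.5M
  Liabilities: Bank reserves −693.5M, Government deposits −62M
Commercial banking system:
  Assets:      Reserves at CB −693.5M, Securities +755.5M
  Liabilities: Checkable deposits +62M
So the change in checkable deposits held by the non-bank public at commercial banks is +62 million.

+62 million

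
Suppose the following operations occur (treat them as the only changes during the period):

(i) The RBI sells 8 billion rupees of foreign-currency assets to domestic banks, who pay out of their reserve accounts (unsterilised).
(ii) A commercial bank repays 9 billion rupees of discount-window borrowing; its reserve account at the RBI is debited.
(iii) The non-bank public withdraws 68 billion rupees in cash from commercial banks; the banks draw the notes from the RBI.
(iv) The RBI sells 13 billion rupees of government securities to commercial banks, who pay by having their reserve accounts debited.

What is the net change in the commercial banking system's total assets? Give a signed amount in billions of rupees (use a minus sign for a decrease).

-77 billion

RBI balance sheet:
  Assets:      Securities −13B, Loans to banks −9B, Foreign assets −8B
  Liabilities: Bank reserves −98B, Currency in circulation +68B
Commercial banking system:
  Assets:      Reserves at CB −98B, Securities +13B, Foreign assets +8B
  Liabilities: Checkable deposits −68B, Borrowings from CB −9B
Change in total bank assets = -77 billion.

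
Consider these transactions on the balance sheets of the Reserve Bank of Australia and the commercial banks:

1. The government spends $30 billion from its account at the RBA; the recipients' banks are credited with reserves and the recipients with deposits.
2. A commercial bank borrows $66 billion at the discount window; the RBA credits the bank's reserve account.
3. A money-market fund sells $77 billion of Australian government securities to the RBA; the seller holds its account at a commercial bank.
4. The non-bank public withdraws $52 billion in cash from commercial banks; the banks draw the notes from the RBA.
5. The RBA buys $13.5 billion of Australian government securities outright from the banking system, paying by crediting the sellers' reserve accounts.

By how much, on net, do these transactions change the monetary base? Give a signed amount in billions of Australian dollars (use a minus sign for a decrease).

+$186.5 billion

RBA balance sheet:
  Assets:      Securities +$90.5B, Loans to banks +$66B
  Liabilities: Bank reserves +$134.5B, Currency in circulation +$52B, Government deposits −$30B
Commercial banking system:
  Assets:      Reserves at CB +$134.5B, Securities −$13.5B
  Liabilities: Checkable deposits +$55B, Borrowings from CB +$66B
Monetary base = currency + reserves: +$52B + (+$134.5B) = +$186.5 billion.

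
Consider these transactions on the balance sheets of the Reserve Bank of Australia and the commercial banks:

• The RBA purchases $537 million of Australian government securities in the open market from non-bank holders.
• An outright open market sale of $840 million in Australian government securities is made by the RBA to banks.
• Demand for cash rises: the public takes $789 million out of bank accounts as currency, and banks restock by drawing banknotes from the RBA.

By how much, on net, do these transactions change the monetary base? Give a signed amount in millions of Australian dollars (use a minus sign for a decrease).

RBA balance sheet:
  Assets:      Securities −$303M
  Liabilities: Bank reserves −$1092M, Currency in circulation +$789M
Commercial banking system:
  Assets:      Reserves at CB −$1092M, Securities +$840M
  Liabilities: Checkable deposits −$252M
Monetary base = currency + reserves: +$789M + (−$1092M) = -$303 million.

-$303 million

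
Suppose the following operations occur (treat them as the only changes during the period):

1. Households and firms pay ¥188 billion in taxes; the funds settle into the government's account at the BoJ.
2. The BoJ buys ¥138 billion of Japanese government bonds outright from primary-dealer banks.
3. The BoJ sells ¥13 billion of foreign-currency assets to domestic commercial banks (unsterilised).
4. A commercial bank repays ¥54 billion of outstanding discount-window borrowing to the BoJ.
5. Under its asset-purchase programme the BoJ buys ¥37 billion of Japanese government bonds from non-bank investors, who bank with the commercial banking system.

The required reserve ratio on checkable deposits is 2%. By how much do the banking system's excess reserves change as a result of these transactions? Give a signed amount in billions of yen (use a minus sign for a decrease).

-¥76.98 billion

Government account inflow ¥188 billion: reserves −¥188B, deposits −¥188B.
OMO purchase (from banks) ¥138 billion: reserves +¥138B, deposits 0.
FX sale ¥13 billion: reserves −¥13B, deposits 0.
Discount-window repayment ¥54 billion: reserves −¥54B, deposits 0.
Asset purchase (from non-banks) ¥37 billion: reserves +¥37B, deposits +¥37B.
Totals: Δreserves = −¥80B, Δdeposits = −¥151B.
Δrequired reserves = 2% × −¥151B = −¥3.02B.
Δexcess reserves = Δreserves − Δrequired = −¥80B − (−¥3.02B) = -¥76.98 billion.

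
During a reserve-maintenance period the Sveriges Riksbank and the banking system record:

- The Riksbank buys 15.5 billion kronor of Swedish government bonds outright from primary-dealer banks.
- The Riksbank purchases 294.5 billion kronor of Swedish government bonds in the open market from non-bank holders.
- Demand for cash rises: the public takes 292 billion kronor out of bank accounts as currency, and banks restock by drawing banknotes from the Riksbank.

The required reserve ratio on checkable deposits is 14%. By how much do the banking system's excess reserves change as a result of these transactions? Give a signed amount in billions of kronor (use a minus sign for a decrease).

OMO purchase (from banks) 15.5 billion kronor: reserves +15.5B, deposits 0.
Asset purchase (from non-banks) 294.5 billion kronor: reserves +294.5B, deposits +294.5B.
Currency withdrawal 292 billion kronor: reserves −292B, deposits −292B.
Totals: Δreserves = +18B, Δdeposits = +2.5B.
Δrequired reserves = 14% × +2.5B = +0.35B.
Δexcess reserves = Δreserves − Δrequired = +18B − (+0.35B) = +17.65 billion.

+17.65 billion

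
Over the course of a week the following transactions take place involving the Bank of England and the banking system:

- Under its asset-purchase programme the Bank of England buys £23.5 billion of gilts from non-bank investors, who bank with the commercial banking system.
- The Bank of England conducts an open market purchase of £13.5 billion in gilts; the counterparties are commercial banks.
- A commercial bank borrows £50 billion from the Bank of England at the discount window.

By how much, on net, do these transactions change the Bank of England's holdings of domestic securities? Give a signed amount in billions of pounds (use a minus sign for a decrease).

Asset purchase (from non-banks) £23.5 billion: securities added to the Bank of England's portfolio → +£23.5B.
OMO purchase (from banks) £13.5 billion: securities added to the Bank of England's portfolio → +£13.5B.
Discount-window loan £50 billion: the Bank of England's securities portfolio is untouched → 0.
Net: 23.5 + 13.5 + 0 = +£37 billion.

+£37 billion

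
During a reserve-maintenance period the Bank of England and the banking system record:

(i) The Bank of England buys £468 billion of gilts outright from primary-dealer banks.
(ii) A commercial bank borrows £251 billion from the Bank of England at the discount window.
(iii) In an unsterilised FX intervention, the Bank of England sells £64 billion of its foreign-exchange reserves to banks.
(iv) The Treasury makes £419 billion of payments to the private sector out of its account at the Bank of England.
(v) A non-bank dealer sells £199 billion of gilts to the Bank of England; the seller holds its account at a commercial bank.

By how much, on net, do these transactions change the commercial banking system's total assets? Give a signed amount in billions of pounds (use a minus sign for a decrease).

+£869 billion

OMO purchase (from banks) £468 billion: just an asset swap on bank balance sheets → 0.
Discount-window loan £251 billion: bank balance sheets expand → +£251B.
FX sale £64 billion: just an asset swap on bank balance sheets → 0.
Government spending £419 billion: bank balance sheets expand → +£419B.
Asset purchase (from non-banks) £199 billion: bank balance sheets expand → +£199B.
Net: 0 + 251 + 0 + 419 + 199 = +£869 billion.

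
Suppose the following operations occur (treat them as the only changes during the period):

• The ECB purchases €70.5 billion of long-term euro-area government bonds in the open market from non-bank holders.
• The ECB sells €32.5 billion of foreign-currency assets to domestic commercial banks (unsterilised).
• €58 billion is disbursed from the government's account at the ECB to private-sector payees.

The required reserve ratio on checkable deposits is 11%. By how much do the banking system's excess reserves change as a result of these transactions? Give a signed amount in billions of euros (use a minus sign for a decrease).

Asset purchase (from non-banks) €70.5 billion: reserves +€70.5B, deposits +€70.5B.
FX sale €32.5 billion: reserves −€32.5B, deposits 0.
Government spending €58 billion: reserves +€58B, deposits +€58B.
Totals: Δreserves = +€96B, Δdeposits = +€128.5B.
Δrequired reserves = 11% × +€128.5B = +€14.135B.
Δexcess reserves = Δreserves − Δrequired = +€96B − (+€14.135B) = +€81.865 billion.

+€81.865 billion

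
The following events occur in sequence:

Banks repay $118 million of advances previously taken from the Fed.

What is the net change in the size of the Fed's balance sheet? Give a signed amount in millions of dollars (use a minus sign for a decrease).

-$118 million

Fed balance sheet:
  Assets:      Loans to banks −$118M
  Liabilities: Bank reserves −$118M
Commercial banking system:
  Assets:      Reserves at CB −$118M
  Liabilities: Borrowings from CB −$118M
Change in total Fed assets = -$118 million.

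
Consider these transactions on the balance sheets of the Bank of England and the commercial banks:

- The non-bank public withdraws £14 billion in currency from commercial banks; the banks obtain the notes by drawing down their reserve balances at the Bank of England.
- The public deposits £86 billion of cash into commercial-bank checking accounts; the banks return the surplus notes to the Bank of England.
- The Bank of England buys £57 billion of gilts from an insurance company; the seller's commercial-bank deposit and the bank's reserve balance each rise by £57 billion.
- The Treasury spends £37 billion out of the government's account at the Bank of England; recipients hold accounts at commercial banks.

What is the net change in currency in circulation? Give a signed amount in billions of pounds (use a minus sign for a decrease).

-£72 billion

Bank of England balance sheet:
  Assets:      Securities +£57B
  Liabilities: Bank reserves +£166B, Currency in circulation −£72B, Government deposits −£37B
So the change in currency in circulation is -£72 billion.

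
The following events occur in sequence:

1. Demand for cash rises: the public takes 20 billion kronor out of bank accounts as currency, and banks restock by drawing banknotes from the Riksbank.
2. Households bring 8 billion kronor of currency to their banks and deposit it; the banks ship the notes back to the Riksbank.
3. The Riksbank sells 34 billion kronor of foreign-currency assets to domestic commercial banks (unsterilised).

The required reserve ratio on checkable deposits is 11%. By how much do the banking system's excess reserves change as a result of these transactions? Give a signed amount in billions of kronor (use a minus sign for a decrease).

Currency withdrawal 20 billion kronor: reserves −20B, deposits −20B.
Currency deposit 8 billion kronor: reserves +8B, deposits +8B.
FX sale 34 billion kronor: reserves −34B, deposits 0.
Totals: Δreserves = −46B, Δdeposits = −12B.
Δrequired reserves = 11% × −12B = −1.32B.
Δexcess reserves = Δreserves − Δrequired = −46B − (−1.32B) = -44.68 billion.

-44.68 billion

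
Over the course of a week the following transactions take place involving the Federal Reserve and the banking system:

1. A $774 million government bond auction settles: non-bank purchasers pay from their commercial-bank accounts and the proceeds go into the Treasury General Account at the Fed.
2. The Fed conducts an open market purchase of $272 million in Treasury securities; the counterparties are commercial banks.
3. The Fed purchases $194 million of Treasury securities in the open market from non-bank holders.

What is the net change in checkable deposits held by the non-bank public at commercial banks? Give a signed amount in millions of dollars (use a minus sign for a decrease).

-$580 million

Government account inflow $774 million: non-bank counterparties' bank balances fall → −$774M.
OMO purchase (from banks) $272 million: the counterparty is a bank, so public deposits are unchanged → 0.
Asset purchase (from non-banks) $194 million: non-bank counterparties' bank balances rise → +$194M.
Net: −774 + 0 + 194 = -$580 million.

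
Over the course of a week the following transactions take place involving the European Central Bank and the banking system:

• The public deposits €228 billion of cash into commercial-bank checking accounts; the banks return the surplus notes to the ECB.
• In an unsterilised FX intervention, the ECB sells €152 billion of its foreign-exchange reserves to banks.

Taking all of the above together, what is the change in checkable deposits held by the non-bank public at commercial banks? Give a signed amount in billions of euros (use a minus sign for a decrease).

+€228 billion

ECB balance sheet:
  Assets:      Foreign assets −€152B
  Liabilities: Bank reserves +€76B, Currency in circulation −€228B
Commercial banking system:
  Assets:      Reserves at CB +€76B, Foreign assets +€152B
  Liabilities: Checkable deposits +€228B
So the change in checkable deposits held by the non-bank public at commercial banks is +€228 billion.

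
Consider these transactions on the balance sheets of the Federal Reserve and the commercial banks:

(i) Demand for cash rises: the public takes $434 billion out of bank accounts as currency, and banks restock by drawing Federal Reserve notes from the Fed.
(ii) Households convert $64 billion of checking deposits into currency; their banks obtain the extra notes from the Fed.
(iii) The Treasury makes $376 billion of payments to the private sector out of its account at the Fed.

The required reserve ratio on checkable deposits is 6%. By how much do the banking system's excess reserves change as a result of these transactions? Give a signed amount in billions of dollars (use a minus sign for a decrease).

Currency withdrawal $434 billion: reserves −$434B, deposits −$434B.
Currency withdrawal $64 billion: reserves −$64B, deposits −$64B.
Government spending $376 billion: reserves +$376B, deposits +$376B.
Totals: Δreserves = −$122B, Δdeposits = −$122B.
Δrequired reserves = 6% × −$122B = −$7.32B.
Δexcess reserves = Δreserves − Δrequired = −$122B − (−$7.32B) = -$114.68 billion.

-$114.68 billion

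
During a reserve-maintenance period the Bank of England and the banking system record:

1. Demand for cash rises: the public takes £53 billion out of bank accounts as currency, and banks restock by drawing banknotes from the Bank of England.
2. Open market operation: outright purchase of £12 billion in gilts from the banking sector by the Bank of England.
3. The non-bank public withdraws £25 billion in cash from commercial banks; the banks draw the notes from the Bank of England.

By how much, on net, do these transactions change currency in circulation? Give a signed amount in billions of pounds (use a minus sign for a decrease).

Bank of England balance sheet:
  Assets:      Securities +£12B
  Liabilities: Bank reserves −£66B, Currency in circulation +£78B
Commercial banking system:
  Assets:      Reserves at CB −£66B, Securities −£12B
  Liabilities: Checkable deposits −£78B
So the change in currency in circulation is +£78 billion.

+£78 billion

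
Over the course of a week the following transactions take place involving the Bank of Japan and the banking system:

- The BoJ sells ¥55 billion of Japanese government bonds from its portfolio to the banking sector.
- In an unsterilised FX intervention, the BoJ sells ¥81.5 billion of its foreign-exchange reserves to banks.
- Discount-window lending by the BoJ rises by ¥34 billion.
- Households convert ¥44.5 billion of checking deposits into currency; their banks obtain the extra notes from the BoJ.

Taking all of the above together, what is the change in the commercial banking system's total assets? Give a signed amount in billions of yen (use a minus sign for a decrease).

-¥10.5 billion

OMO sale (to banks) ¥55 billion: just an asset swap on bank balance sheets → 0.
FX sale ¥81.5 billion: just an asset swap on bank balance sheets → 0.
Discount-window loan ¥34 billion: bank balance sheets expand → +¥34B.
Currency withdrawal ¥44.5 billion: bank balance sheets shrink → −¥44.5B.
Net: 0 + 0 + 34 − 44.5 = -¥10.5 billion.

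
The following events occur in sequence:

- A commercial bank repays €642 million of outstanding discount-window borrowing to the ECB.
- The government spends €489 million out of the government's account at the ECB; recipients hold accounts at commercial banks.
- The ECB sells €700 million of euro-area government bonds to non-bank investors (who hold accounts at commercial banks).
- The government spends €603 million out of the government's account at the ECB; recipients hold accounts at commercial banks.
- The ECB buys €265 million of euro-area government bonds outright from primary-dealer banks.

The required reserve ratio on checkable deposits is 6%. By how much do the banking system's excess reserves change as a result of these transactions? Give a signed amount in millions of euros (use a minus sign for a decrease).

Discount-window repayment €642 million: reserves −€642M, deposits 0.
Government spending €489 million: reserves +€489M, deposits +€489M.
Asset sale (to non-banks) €700 million: reserves −€700M, deposits −€700M.
Government spending €603 million: reserves +€603M, deposits +€603M.
OMO purchase (from banks) €265 million: reserves +€265M, deposits 0.
Totals: Δreserves = +€15M, Δdeposits = +€392M.
Δrequired reserves = 6% × +€392M = +€23.52M.
Δexcess reserves = Δreserves − Δrequired = +€15M − (+€23.52M) = -€8.52 million.

-€8.52 million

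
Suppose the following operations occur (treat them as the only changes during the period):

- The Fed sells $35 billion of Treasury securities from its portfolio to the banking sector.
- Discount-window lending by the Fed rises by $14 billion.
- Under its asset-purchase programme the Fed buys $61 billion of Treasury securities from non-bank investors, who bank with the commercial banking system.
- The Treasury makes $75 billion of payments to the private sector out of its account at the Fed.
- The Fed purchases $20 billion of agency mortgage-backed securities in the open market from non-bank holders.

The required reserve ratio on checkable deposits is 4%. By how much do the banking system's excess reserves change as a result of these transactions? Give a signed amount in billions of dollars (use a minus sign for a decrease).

+$128.76 billion

OMO sale (to banks) $35 billion: reserves −$35B, deposits 0.
Discount-window loan $14 billion: reserves +$14B, deposits 0.
Asset purchase (from non-banks) $61 billion: reserves +$61B, deposits +$61B.
Government spending $75 billion: reserves +$75B, deposits +$75B.
Asset purchase (from non-banks) $20 billion: reserves +$20B, deposits +$20B.
Totals: Δreserves = +$135B, Δdeposits = +$156B.
Δrequired reserves = 4% × +$156B = +$6.24B.
Δexcess reserves = Δreserves − Δrequired = +$135B − (+$6.24B) = +$128.76 billion.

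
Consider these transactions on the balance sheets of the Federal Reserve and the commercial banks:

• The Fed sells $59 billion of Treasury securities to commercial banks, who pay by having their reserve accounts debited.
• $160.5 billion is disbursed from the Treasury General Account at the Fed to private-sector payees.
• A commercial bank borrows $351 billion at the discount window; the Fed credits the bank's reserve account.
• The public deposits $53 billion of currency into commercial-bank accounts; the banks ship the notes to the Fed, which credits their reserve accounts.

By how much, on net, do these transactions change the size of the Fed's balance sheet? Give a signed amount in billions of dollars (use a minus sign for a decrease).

Fed balance sheet:
  Assets:      Securities −$59B, Loans to banks +$351B
  Liabilities: Bank reserves +$505.5B, Currency in circulation −$53B, Government deposits −$160.5B
Commercial banking system:
  Assets:      Reserves at CB +$505.5B, Securities +$59B
  Liabilities: Checkable deposits +$213.5B, Borrowings from CB +$351B
Change in total Fed assets = +$292 billion.

+$292 billion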